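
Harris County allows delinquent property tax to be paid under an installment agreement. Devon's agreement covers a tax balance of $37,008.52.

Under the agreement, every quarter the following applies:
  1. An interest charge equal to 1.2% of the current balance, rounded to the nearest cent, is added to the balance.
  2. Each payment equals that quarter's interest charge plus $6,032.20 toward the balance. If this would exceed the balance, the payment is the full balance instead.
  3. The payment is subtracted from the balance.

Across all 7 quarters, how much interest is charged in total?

$1,588.60

Quarter 1: opening $37,008.52; interest $444.10 → $37,452.62; payment $6,476.30; balance $30,976.32
Quarter 2: opening $30,976.32; interest $371.72 → $31,348.04; payment $6,403.92; balance $24,944.12
Quarter 3: opening $24,944.12; interest $299.33 → $25,243.45; payment $6,331.53; balance $18,911.92
Quarter 4: opening $18,911.92; interest $226.94 → $19,138.86; payment $6,259.14; balance $12,879.72
Quarter 5: opening $12,879.72; interest $154.56 → $13,034.28; payment $6,186.76; balance $6,847.52
Quarter 6: opening $6,847.52; interest $82.17 → $6,929.69; payment $6,114.37; balance $815.32
Quarter 7: opening $815.32; interest $9.78 → $825.10; payment $825.10; balance $0.00
Total interest: $444.10 + $371.72 + $299.33 + $226.94 + $154.56 + $82.17 + $9.78 = $1,588.60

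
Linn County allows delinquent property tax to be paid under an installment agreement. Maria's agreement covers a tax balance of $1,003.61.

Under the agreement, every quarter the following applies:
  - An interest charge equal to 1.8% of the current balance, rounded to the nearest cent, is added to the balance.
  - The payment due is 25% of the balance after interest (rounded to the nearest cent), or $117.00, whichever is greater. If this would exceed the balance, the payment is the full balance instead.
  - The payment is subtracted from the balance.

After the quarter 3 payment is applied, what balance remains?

Quarter 1: $1,003.61 +$18.06 interest = $1,021.67; pay $255.42 → $766.25
Quarter 2: $766.25 +$13.79 interest = $780.04; pay $195.01 → $585.03
Quarter 3: $585.03 +$10.53 interest = $595.56; pay $148.89 → $446.67

$446.67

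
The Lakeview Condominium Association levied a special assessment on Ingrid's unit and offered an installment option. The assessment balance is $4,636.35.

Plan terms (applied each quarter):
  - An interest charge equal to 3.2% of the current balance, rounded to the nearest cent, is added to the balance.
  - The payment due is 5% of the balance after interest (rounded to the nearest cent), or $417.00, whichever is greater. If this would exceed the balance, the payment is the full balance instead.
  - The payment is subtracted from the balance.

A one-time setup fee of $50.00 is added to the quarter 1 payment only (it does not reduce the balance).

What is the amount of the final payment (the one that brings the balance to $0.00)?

Quarter 1: $4,636.35 +$148.36 interest = $4,784.71; pay $417.00 (+ $50.00 fee) → $4,367.71
Quarter 2: $4,367.71 +$139.77 interest = $4,507.48; pay $417.00 → $4,090.48
Quarter 3: $4,090.48 +$130.90 interest = $4,221.38; pay $417.00 → $3,804.38
Quarter 4: $3,804.38 +$121.74 interest = $3,926.12; pay $417.00 → $3,509.12
Quarter 5: $3,509.12 +$112.29 interest = $3,621.41; pay $417.00 → $3,204.41
Quarter 6: $3,204.41 +$102.54 interest = $3,306.95; pay $417.00 → $2,889.95
Quarter 7: $2,889.95 +$92.48 interest = $2,982.43; pay $417.00 → $2,565.43
Quarter 8: $2,565.43 +$82.09 interest = $2,647.52; pay $417.00 → $2,230.52
Quarter 9: $2,230.52 +$71.38 interest = $2,301.90; pay $417.00 → $1,884.90
Quarter 10: $1,884.90 +$60.32 interest = $1,945.22; pay $417.00 → $1,528.22
Quarter 11: $1,528.22 +$48.90 interest = $1,577.12; pay $417.00 → $1,160.12
Quarter 12: $1,160.12 +$37.12 interest = $1,197.24; pay $417.00 → $780.24
Quarter 13: $780.24 +$24.97 interest = $805.21; pay $417.00 → $388.21
Quarter 14: $388.21 +$12.42 interest = $400.63; pay $400.63 → $0.00

$400.63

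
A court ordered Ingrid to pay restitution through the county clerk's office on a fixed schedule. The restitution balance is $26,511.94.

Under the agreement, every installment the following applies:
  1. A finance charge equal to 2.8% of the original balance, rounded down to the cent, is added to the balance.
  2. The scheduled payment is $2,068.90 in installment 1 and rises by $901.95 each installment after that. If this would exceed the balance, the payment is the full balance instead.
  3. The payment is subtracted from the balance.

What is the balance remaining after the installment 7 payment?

$0.00

# | Opening | Interest | Payment | End bal
1 | $26,511.94 | $742.33 | $2,068.90 | $25,185.37
2 | $25,185.37 | $742.33 | $2,970.85 | $22,956.85
3 | $22,956.85 | $742.33 | $3,872.80 | $19,826.38
4 | $19,826.38 | $742.33 | $4,774.75 | $15,793.96
5 | $15,793.96 | $742.33 | $5,676.70 | $10,859.59
6 | $10,859.59 | $742.33 | $6,578.65 | $5,023.27
7 | $5,023.27 | $742.33 | $5,765.60 | $0.00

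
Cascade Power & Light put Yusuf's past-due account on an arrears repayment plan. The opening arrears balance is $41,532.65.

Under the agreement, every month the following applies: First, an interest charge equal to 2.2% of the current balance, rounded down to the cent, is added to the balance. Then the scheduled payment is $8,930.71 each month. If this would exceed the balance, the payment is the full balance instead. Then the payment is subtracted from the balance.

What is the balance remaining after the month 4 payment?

# | Opening | Interest | Payment | End bal
1 | $41,532.65 | $913.71 | $8,930.71 | $33,515.65
2 | $33,515.65 | $737.34 | $8,930.71 | $25,322.28
3 | $25,322.28 | $557.09 | $8,930.71 | $16,948.66
4 | $16,948.66 | $372.87 | $8,930.71 | $8,390.82

$8,390.82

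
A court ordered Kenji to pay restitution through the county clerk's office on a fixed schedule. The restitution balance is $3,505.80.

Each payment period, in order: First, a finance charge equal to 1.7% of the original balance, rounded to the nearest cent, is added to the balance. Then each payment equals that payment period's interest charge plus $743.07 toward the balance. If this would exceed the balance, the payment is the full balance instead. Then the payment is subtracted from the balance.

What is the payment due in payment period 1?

$802.67

# | Opening | Interest | Payment | End bal
1 | $3,505.80 | $59.60 | $802.67 | $2,762.73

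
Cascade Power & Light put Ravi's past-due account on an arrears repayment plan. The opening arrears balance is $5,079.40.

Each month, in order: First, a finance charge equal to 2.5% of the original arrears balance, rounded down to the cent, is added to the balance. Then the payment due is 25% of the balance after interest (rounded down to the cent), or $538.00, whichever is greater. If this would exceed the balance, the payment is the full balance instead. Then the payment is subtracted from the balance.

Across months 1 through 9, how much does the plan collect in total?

Month 1: opening $5,079.40; interest $126.98 → $5,206.38; payment $1,301.59; balance $3,904.79
Month 2: opening $3,904.79; interest $126.98 → $4,031.77; payment $1,007.94; balance $3,023.83
Month 3: opening $3,023.83; interest $126.98 → $3,150.81; payment $787.70; balance $2,363.11
Month 4: opening $2,363.11; interest $126.98 → $2,490.09; payment $622.52; balance $1,867.57
Month 5: opening $1,867.57; interest $126.98 → $1,994.55; payment $538.00; balance $1,456.55
Month 6: opening $1,456.55; interest $126.98 → $1,583.53; payment $538.00; balance $1,045.53
Month 7: opening $1,045.53; interest $126.98 → $1,172.51; payment $538.00; balance $634.51
Month 8: opening $634.51; interest $126.98 → $761.49; payment $538.00; balance $223.49
Month 9: opening $223.49; interest $126.98 → $350.47; payment $350.47; balance $0.00
Total paid: $6,222.22

$6,222.22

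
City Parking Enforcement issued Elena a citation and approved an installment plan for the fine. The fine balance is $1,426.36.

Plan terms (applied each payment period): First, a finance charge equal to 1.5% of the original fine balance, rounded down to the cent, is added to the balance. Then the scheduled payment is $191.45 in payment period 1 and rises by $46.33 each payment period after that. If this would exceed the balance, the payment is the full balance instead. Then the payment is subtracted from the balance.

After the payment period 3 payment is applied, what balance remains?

$777.19

Payment period 1: opening $1,426.36; interest $21.39 → $1,447.75; payment $191.45; balance $1,256.30
Payment period 2: opening $1,256.30; interest $21.39 → $1,277.69; payment $237.78; balance $1,039.91
Payment period 3: opening $1,039.91; interest $21.39 → $1,061.30; payment $284.11; balance $777.19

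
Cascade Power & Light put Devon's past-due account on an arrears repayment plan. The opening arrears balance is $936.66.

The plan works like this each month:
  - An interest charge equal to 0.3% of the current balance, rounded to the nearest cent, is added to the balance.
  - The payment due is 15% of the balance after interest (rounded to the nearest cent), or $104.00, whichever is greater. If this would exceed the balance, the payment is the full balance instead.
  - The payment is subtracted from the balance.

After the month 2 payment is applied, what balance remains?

$680.81

Month 1: opening $936.66; interest $2.81 → $939.47; payment $140.92; balance $798.55
Month 2: opening $798.55; interest $2.40 → $800.95; payment $120.14; balance $680.81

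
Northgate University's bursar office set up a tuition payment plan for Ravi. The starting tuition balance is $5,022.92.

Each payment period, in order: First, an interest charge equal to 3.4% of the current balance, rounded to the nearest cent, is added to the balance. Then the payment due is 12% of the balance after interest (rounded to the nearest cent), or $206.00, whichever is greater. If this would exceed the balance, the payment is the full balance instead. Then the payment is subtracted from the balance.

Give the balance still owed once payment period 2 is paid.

Payment period 1: opening $5,022.92; interest $170.78 → $5,193.70; payment $623.24; balance $4,570.46
Payment period 2: opening $4,570.46; interest $155.40 → $4,725.86; payment $567.10; balance $4,158.76

$4,158.76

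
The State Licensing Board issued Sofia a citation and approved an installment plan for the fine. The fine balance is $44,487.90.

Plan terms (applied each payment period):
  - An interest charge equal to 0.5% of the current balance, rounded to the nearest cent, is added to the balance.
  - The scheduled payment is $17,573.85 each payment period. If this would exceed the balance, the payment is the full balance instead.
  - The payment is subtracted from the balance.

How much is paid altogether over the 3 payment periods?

$44,894.51

# | Opening | Interest | Payment | End bal
1 | $44,487.90 | $222.44 | $17,573.85 | $27,136.49
2 | $27,136.49 | $135.68 | $17,573.85 | $9,698.32
3 | $9,698.32 | $48.49 | $9,746.81 | $0.00
Total paid: $44,894.51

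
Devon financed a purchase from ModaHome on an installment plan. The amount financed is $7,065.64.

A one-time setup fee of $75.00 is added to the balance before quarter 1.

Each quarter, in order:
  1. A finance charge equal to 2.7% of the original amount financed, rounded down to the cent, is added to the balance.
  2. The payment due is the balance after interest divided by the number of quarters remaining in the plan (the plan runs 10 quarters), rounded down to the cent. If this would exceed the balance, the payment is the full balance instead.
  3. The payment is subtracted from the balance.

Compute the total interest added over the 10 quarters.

$1,907.70

# | Opening | Interest | Payment | End bal
1 | $7,140.64 | $190.77 | $733.14 | $6,598.27
2 | $6,598.27 | $190.77 | $754.33 | $6,034.71
3 | $6,034.71 | $190.77 | $778.18 | $5,447.30
4 | $5,447.30 | $190.77 | $805.43 | $4,832.64
5 | $4,832.64 | $190.77 | $837.23 | $4,186.18
6 | $4,186.18 | $190.77 | $875.39 | $3,501.56
7 | $3,501.56 | $190.77 | $923.08 | $2,769.25
8 | $2,769.25 | $190.77 | $986.67 | $1,973.35
9 | $1,973.35 | $190.77 | $1,082.06 | $1,082.06
10 | $1,082.06 | $190.77 | $1,272.83 | $0.00
Total interest: $190.77 + $190.77 + $190.77 + $190.77 + $190.77 + $190.77 + $190.77 + $190.77 + $190.77 + $190.77 = $1,907.70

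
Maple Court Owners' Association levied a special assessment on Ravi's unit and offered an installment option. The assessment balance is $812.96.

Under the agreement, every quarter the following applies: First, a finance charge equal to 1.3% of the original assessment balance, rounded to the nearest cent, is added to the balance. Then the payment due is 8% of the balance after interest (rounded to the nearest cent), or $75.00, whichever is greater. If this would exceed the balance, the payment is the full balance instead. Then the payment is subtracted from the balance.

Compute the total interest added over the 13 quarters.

$137.41

Quarter 1: opening $812.96; interest $10.57 → $823.53; payment $75.00; balance $748.53
Quarter 2: opening $748.53; interest $10.57 → $759.10; payment $75.00; balance $684.10
Quarter 3: opening $684.10; interest $10.57 → $694.67; payment $75.00; balance $619.67
Quarter 4: opening $619.67; interest $10.57 → $630.24; payment $75.00; balance $555.24
Quarter 5: opening $555.24; interest $10.57 → $565.81; payment $75.00; balance $490.81
Quarter 6: opening $490.81; interest $10.57 → $501.38; payment $75.00; balance $426.38
Quarter 7: opening $426.38; interest $10.57 → $436.95; payment $75.00; balance $361.95
Quarter 8: opening $361.95; interest $10.57 → $372.52; payment $75.00; balance $297.52
Quarter 9: opening $297.52; interest $10.57 → $308.09; payment $75.00; balance $233.09
Quarter 10: opening $233.09; interest $10.57 → $243.66; payment $75.00; balance $168.66
Quarter 11: opening $168.66; interest $10.57 → $179.23; payment $75.00; balance $104.23
Quarter 12: opening $104.23; interest $10.57 → $114.80; payment $75.00; balance $39.80
Quarter 13: opening $39.80; interest $10.57 → $50.37; payment $50.37; balance $0.00
Total interest: $10.57 + $10.57 + $10.57 + $10.57 + $10.57 + $10.57 + $10.57 + $10.57 + $10.57 + $10.57 + $10.57 + $10.57 + $10.57 = $137.41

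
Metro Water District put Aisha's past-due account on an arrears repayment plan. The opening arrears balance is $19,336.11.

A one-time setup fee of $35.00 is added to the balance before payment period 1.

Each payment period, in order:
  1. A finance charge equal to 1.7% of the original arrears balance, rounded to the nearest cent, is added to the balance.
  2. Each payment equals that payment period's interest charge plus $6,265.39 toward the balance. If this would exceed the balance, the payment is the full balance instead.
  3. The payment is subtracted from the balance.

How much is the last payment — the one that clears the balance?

$903.65

Payment period 1: opening $19,371.11; interest $328.71 → $19,699.82; payment $6,594.10; balance $13,105.72
Payment period 2: opening $13,105.72; interest $328.71 → $13,434.43; payment $6,594.10; balance $6,840.33
Payment period 3: opening $6,840.33; interest $328.71 → $7,169.04; payment $6,594.10; balance $574.94
Payment period 4: opening $574.94; interest $328.71 → $903.65; payment $903.65; balance $0.00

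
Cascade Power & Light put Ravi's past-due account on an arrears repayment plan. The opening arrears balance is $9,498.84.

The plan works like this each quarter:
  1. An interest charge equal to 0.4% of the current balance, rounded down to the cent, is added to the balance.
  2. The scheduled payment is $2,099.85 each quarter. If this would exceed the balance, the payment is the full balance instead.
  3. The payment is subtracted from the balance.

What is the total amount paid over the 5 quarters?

Quarter 1: opening $9,498.84; interest $37.99 → $9,536.83; payment $2,099.85; balance $7,436.98
Quarter 2: opening $7,436.98; interest $29.74 → $7,466.72; payment $2,099.85; balance $5,366.87
Quarter 3: opening $5,366.87; interest $21.46 → $5,388.33; payment $2,099.85; balance $3,288.48
Quarter 4: opening $3,288.48; interest $13.15 → $3,301.63; payment $2,099.85; balance $1,201.78
Quarter 5: opening $1,201.78; interest $4.80 → $1,206.58; payment $1,206.58; balance $0.00
Total paid: $9,605.98

$9,605.98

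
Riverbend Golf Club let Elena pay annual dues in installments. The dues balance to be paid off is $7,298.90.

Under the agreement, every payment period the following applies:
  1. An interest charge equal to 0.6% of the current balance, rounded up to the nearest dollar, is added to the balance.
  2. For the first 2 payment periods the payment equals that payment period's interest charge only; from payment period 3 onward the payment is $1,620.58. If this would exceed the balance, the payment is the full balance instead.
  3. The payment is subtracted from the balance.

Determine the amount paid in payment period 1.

$44.00

Payment period 1: opening $7,298.90; interest $44.00 → $7,342.90; payment $44.00; balance $7,298.90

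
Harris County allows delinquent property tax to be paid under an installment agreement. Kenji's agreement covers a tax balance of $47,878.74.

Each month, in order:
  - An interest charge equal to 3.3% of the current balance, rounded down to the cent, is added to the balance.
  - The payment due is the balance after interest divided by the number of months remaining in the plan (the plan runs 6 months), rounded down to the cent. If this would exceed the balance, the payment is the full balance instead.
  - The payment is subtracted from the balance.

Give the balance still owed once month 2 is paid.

Month 1: opening $47,878.74; interest $1,579.99 → $49,458.73; payment $8,243.12; balance $41,215.61
Month 2: opening $41,215.61; interest $1,360.11 → $42,575.72; payment $8,515.14; balance $34,060.58

$34,060.58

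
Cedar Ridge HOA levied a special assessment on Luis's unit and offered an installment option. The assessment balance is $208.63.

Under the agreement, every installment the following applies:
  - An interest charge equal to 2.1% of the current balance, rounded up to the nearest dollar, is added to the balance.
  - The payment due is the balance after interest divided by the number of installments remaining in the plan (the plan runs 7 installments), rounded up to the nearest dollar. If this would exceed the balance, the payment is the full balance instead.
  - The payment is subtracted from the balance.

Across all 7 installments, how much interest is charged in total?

$22.00

Installment 1: opening $208.63; interest $5.00 → $213.63; payment $31.00; balance $182.63
Installment 2: opening $182.63; interest $4.00 → $186.63; payment $32.00; balance $154.63
Installment 3: opening $154.63; interest $4.00 → $158.63; payment $32.00; balance $126.63
Installment 4: opening $126.63; interest $3.00 → $129.63; payment $33.00; balance $96.63
Installment 5: opening $96.63; interest $3.00 → $99.63; payment $34.00; balance $65.63
Installment 6: opening $65.63; interest $2.00 → $67.63; payment $34.00; balance $33.63
Installment 7: opening $33.63; interest $1.00 → $34.63; payment $34.63; balance $0.00
Total interest: $5.00 + $4.00 + $4.00 + $3.00 + $3.00 + $2.00 + $1.00 = $22.00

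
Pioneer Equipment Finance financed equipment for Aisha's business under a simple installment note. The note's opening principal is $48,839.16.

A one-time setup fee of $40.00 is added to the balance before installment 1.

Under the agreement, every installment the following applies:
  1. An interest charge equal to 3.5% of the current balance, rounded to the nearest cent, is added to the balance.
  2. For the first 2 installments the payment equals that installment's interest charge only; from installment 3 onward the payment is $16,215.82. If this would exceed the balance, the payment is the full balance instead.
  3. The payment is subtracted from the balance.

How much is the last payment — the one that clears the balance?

Installment 1: opening $48,879.16; interest $1,710.77 → $50,589.93; payment $1,710.77; balance $48,879.16
Installment 2: opening $48,879.16; interest $1,710.77 → $50,589.93; payment $1,710.77; balance $48,879.16
Installment 3: opening $48,879.16; interest $1,710.77 → $50,589.93; payment $16,215.82; balance $34,374.11
Installment 4: opening $34,374.11; interest $1,203.09 → $35,577.20; payment $16,215.82; balance $19,361.38
Installment 5: opening $19,361.38; interest $677.65 → $20,039.03; payment $16,215.82; balance $3,823.21
Installment 6: opening $3,823.21; interest $133.81 → $3,957.02; payment $3,957.02; balance $0.00

$3,957.02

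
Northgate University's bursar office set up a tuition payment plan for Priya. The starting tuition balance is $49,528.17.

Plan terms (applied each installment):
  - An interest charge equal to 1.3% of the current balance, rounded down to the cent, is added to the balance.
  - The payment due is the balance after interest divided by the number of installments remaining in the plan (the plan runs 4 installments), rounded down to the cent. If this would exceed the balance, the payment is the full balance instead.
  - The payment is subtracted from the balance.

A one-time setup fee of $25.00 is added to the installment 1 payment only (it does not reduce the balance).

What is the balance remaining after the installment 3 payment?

$12,871.25

Installment 1: $49,528.17 +$643.86 interest = $50,172.03; pay $12,543.00 (+ $25.00 fee) → $37,629.03
Installment 2: $37,629.03 +$489.17 interest = $38,118.20; pay $12,706.06 → $25,412.14
Installment 3: $25,412.14 +$330.35 interest = $25,742.49; pay $12,871.24 → $12,871.25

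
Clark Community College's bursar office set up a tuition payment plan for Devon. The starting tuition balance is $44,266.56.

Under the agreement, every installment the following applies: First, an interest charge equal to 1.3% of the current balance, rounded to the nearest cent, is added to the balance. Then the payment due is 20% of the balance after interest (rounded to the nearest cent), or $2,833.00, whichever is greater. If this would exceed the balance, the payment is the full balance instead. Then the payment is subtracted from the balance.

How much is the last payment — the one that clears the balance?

Installment 1: opening $44,266.56; interest $575.47 → $44,842.03; payment $8,968.41; balance $35,873.62
Installment 2: opening $35,873.62; interest $466.36 → $36,339.98; payment $7,268.00; balance $29,071.98
Installment 3: opening $29,071.98; interest $377.94 → $29,449.92; payment $5,889.98; balance $23,559.94
Installment 4: opening $23,559.94; interest $306.28 → $23,866.22; payment $4,773.24; balance $19,092.98
Installment 5: opening $19,092.98; interest $248.21 → $19,341.19; payment $3,868.24; balance $15,472.95
Installment 6: opening $15,472.95; interest $201.15 → $15,674.10; payment $3,134.82; balance $12,539.28
Installment 7: opening $12,539.28; interest $163.01 → $12,702.29; payment $2,833.00; balance $9,869.29
Installment 8: opening $9,869.29; interest $128.30 → $9,997.59; payment $2,833.00; balance $7,164.59
Installment 9: opening $7,164.59; interest $93.14 → $7,257.73; payment $2,833.00; balance $4,424.73
Installment 10: opening $4,424.73; interest $57.52 → $4,482.25; payment $2,833.00; balance $1,649.25
Installment 11: opening $1,649.25; interest $21.44 → $1,670.69; payment $1,670.69; balance $0.00

$1,670.69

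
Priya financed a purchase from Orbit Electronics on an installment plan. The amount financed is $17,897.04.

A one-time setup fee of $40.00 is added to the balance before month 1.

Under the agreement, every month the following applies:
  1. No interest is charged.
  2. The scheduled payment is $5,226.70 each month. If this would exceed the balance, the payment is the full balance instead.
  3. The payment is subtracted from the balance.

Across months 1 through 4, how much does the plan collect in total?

Month 1: opening $17,937.04; payment $5,226.70; balance $12,710.34
Month 2: opening $12,710.34; payment $5,226.70; balance $7,483.64
Month 3: opening $7,483.64; payment $5,226.70; balance $2,256.94
Month 4: opening $2,256.94; payment $2,256.94; balance $0.00
Total paid: $17,937.04

$17,937.04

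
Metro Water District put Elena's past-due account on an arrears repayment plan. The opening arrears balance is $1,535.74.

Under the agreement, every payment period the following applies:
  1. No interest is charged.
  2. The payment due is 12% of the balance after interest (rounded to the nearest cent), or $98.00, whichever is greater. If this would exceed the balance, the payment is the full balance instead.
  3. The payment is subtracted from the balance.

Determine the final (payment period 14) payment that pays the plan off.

Payment period 1: opening $1,535.74; payment $184.29; balance $1,351.45
Payment period 2: opening $1,351.45; payment $162.17; balance $1,189.28
Payment period 3: opening $1,189.28; payment $142.71; balance $1,046.57
Payment period 4: opening $1,046.57; payment $125.59; balance $920.98
Payment period 5: opening $920.98; payment $110.52; balance $810.46
Payment period 6: opening $810.46; payment $98.00; balance $712.46
Payment period 7: opening $712.46; payment $98.00; balance $614.46
Payment period 8: opening $614.46; payment $98.00; balance $516.46
Payment period 9: opening $516.46; payment $98.00; balance $418.46
Payment period 10: opening $418.46; payment $98.00; balance $320.46
Payment period 11: opening $320.46; payment $98.00; balance $222.46
Payment period 12: opening $222.46; payment $98.00; balance $124.46
Payment period 13: opening $124.46; payment $98.00; balance $26.46
Payment period 14: opening $26.46; payment $26.46; balance $0.00

$26.46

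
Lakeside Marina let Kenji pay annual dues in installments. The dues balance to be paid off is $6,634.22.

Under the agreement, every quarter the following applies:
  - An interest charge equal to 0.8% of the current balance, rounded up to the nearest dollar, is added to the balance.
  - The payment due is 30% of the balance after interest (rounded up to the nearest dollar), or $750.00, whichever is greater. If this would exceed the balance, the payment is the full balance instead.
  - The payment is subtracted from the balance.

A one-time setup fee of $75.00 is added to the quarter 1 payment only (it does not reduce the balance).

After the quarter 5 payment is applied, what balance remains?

$862.22

# | Opening | Interest | Payment | Fee | End bal
1 | $6,634.22 | $54.00 | $2,007.00 | $75.00 | $4,681.22
2 | $4,681.22 | $38.00 | $1,416.00 | — | $3,303.22
3 | $3,303.22 | $27.00 | $1,000.00 | — | $2,330.22
4 | $2,330.22 | $19.00 | $750.00 | — | $1,599.22
5 | $1,599.22 | $13.00 | $750.00 | — | $862.22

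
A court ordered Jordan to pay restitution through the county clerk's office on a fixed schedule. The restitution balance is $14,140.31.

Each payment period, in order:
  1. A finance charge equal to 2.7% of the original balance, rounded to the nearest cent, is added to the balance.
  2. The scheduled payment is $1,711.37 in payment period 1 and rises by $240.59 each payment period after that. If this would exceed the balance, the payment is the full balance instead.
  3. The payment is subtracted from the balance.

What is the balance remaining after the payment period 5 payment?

$5,086.51

Payment period 1: $14,140.31 +$381.79 interest = $14,522.10; pay $1,711.37 → $12,810.73
Payment period 2: $12,810.73 +$381.79 interest = $13,192.52; pay $1,951.96 → $11,240.56
Payment period 3: $11,240.56 +$381.79 interest = $11,622.35; pay $2,192.55 → $9,429.80
Payment period 4: $9,429.80 +$381.79 interest = $9,811.59; pay $2,433.14 → $7,378.45
Payment period 5: $7,378.45 +$381.79 interest = $7,760.24; pay $2,673.73 → $5,086.51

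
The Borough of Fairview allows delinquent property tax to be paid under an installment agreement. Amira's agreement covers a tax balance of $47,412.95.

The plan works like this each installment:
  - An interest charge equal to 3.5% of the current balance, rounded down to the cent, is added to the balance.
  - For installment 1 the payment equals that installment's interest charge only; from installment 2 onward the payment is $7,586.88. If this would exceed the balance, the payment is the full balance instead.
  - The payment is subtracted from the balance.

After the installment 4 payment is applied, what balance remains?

$29,001.02

# | Opening | Interest | Payment | End bal
1 | $47,412.95 | $1,659.45 | $1,659.45 | $47,412.95
2 | $47,412.95 | $1,659.45 | $7,586.88 | $41,485.52
3 | $41,485.52 | $1,451.99 | $7,586.88 | $35,350.63
4 | $35,350.63 | $1,237.27 | $7,586.88 | $29,001.02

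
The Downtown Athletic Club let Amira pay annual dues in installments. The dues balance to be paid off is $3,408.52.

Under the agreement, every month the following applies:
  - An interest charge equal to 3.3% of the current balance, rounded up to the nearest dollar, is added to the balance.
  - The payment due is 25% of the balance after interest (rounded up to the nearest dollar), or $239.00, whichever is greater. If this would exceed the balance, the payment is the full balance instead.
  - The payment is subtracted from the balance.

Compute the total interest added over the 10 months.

Month 1: $3,408.52 +$113.00 interest = $3,521.52; pay $881.00 → $2,640.52
Month 2: $2,640.52 +$88.00 interest = $2,728.52; pay $683.00 → $2,045.52
Month 3: $2,045.52 +$68.00 interest = $2,113.52; pay $529.00 → $1,584.52
Month 4: $1,584.52 +$53.00 interest = $1,637.52; pay $410.00 → $1,227.52
Month 5: $1,227.52 +$41.00 interest = $1,268.52; pay $318.00 → $950.52
Month 6: $950.52 +$32.00 interest = $982.52; pay $246.00 → $736.52
Month 7: $736.52 +$25.00 interest = $761.52; pay $239.00 → $522.52
Month 8: $522.52 +$18.00 interest = $540.52; pay $239.00 → $301.52
Month 9: $301.52 +$10.00 interest = $311.52; pay $239.00 → $72.52
Month 10: $72.52 +$3.00 interest = $75.52; pay $75.52 → $0.00
Total interest: $113.00 + $88.00 + $68.00 + $53.00 + $41.00 + $32.00 + $25.00 + $18.00 + $10.00 + $3.00 = $451.00

$451.00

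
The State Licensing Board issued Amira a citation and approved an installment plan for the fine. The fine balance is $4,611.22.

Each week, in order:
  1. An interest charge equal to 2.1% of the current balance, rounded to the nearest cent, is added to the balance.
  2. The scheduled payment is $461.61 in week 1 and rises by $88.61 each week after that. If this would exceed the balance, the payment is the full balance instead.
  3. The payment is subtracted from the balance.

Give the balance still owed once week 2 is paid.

Week 1: $4,611.22 +$96.84 interest = $4,708.06; pay $461.61 → $4,246.45
Week 2: $4,246.45 +$89.18 interest = $4,335.63; pay $550.22 → $3,785.41

$3,785.41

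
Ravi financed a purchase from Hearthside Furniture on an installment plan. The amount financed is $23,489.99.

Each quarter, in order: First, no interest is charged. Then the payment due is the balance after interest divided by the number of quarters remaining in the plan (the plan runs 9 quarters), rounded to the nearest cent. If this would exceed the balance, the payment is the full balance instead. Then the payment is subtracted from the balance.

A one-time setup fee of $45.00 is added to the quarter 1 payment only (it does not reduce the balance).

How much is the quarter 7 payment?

$2,610.00

Quarter 1: opening $23,489.99; payment $2,610.00 (+ $45.00 fee); balance $20,879.99
Quarter 2: opening $20,879.99; payment $2,610.00; balance $18,269.99
Quarter 3: opening $18,269.99; payment $2,610.00; balance $15,659.99
Quarter 4: opening $15,659.99; payment $2,610.00; balance $13,049.99
Quarter 5: opening $13,049.99; payment $2,610.00; balance $10,439.99
Quarter 6: opening $10,439.99; payment $2,610.00; balance $7,829.99
Quarter 7: opening $7,829.99; payment $2,610.00; balance $5,219.99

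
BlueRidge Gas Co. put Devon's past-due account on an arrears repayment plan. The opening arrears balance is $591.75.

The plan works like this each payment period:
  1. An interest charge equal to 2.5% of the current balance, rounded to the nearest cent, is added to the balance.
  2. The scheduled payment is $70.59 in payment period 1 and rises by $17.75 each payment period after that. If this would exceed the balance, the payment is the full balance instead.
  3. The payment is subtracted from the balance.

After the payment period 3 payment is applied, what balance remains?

Payment period 1: opening $591.75; interest $14.79 → $606.54; payment $70.59; balance $535.95
Payment period 2: opening $535.95; interest $13.40 → $549.35; payment $88.34; balance $461.01
Payment period 3: opening $461.01; interest $11.53 → $472.54; payment $106.09; balance $366.45

$366.45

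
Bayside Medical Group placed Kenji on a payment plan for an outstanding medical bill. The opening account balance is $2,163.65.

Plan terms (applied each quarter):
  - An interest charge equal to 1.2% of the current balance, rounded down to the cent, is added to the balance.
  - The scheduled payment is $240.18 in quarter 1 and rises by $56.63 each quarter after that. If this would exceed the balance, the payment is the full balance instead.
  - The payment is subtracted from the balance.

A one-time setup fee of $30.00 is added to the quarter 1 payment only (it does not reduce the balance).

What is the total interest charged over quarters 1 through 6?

$102.87

# | Opening | Interest | Payment | Fee | End bal
1 | $2,163.65 | $25.96 | $240.18 | $30.00 | $1,949.43
2 | $1,949.43 | $23.39 | $296.81 | — | $1,676.01
3 | $1,676.01 | $20.11 | $353.44 | — | $1,342.68
4 | $1,342.68 | $16.11 | $410.07 | — | $948.72
5 | $948.72 | $11.38 | $466.70 | — | $493.40
6 | $493.40 | $5.92 | $499.32 | — | $0.00
Total interest: $25.96 + $23.39 + $20.11 + $16.11 + $11.38 + $5.92 = $102.87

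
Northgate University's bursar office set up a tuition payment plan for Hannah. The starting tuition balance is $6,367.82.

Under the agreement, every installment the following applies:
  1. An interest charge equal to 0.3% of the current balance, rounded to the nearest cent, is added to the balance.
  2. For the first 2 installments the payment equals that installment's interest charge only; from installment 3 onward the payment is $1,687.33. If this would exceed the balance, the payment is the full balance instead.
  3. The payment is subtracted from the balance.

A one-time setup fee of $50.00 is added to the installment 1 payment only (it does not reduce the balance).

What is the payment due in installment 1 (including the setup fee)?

$69.10

# | Opening | Interest | Payment | Fee | End bal
1 | $6,367.82 | $19.10 | $19.10 | $50.00 | $6,367.82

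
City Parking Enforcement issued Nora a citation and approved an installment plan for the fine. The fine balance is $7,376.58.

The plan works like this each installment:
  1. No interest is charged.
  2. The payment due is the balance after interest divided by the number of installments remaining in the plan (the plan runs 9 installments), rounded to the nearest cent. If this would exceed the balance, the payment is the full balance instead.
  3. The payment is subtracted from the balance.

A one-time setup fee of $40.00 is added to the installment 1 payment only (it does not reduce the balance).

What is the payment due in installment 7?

$819.62

Installment 1: opening $7,376.58; payment $819.62 (+ $40.00 fee); balance $6,556.96
Installment 2: opening $6,556.96; payment $819.62; balance $5,737.34
Installment 3: opening $5,737.34; payment $819.62; balance $4,917.72
Installment 4: opening $4,917.72; payment $819.62; balance $4,098.10
Installment 5: opening $4,098.10; payment $819.62; balance $3,278.48
Installment 6: opening $3,278.48; payment $819.62; balance $2,458.86
Installment 7: opening $2,458.86; payment $819.62; balance $1,639.24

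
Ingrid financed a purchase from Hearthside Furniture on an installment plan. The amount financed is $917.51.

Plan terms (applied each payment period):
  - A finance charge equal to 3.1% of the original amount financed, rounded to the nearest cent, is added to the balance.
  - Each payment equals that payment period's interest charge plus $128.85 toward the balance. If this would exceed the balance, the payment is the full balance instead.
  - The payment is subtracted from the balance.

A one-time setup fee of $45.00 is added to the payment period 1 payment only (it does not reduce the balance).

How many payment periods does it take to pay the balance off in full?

# | Opening | Interest | Payment | Fee | End bal
1 | $917.51 | $28.44 | $157.29 | $45.00 | $788.66
2 | $788.66 | $28.44 | $157.29 | — | $659.81
3 | $659.81 | $28.44 | $157.29 | — | $530.96
4 | $530.96 | $28.44 | $157.29 | — | $402.11
5 | $402.11 | $28.44 | $157.29 | — | $273.26
6 | $273.26 | $28.44 | $157.29 | — | $144.41
7 | $144.41 | $28.44 | $157.29 | — | $15.56
8 | $15.56 | $28.44 | $44.00 | — | $0.00
Balance reaches $0.00 in payment period 8.

8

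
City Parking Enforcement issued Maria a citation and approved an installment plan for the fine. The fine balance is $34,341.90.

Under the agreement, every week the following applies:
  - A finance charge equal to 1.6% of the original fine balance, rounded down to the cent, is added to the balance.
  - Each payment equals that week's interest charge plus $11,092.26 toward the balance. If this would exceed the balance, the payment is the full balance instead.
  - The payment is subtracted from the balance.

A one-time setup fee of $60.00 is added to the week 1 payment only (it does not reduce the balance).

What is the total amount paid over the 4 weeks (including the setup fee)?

$36,599.78

Week 1: $34,341.90 +$549.47 interest = $34,891.37; pay $11,641.73 (+ $60.00 fee) → $23,249.64
Week 2: $23,249.64 +$549.47 interest = $23,799.11; pay $11,641.73 → $12,157.38
Week 3: $12,157.38 +$549.47 interest = $12,706.85; pay $11,641.73 → $1,065.12
Week 4: $1,065.12 +$549.47 interest = $1,614.59; pay $1,614.59 → $0.00
Total paid: $36,599.78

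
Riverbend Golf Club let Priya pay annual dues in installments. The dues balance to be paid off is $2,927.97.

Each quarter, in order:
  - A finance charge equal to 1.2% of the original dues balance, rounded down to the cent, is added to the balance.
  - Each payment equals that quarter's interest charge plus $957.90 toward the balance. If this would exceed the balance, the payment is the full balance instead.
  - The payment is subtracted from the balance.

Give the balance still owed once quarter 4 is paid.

$0.00

Quarter 1: $2,927.97 +$35.13 interest = $2,963.10; pay $993.03 → $1,970.07
Quarter 2: $1,970.07 +$35.13 interest = $2,005.20; pay $993.03 → $1,012.17
Quarter 3: $1,012.17 +$35.13 interest = $1,047.30; pay $993.03 → $54.27
Quarter 4: $54.27 +$35.13 interest = $89.40; pay $89.40 → $0.00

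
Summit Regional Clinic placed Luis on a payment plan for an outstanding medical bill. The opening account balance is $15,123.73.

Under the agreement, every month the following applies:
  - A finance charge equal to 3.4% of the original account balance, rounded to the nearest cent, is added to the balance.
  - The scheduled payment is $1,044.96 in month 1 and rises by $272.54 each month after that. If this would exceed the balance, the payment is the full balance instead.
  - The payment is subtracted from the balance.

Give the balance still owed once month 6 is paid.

Month 1: $15,123.73 +$514.21 interest = $15,637.94; pay $1,044.96 → $14,592.98
Month 2: $14,592.98 +$514.21 interest = $15,107.19; pay $1,317.50 → $13,789.69
Month 3: $13,789.69 +$514.21 interest = $14,303.90; pay $1,590.04 → $12,713.86
Month 4: $12,713.86 +$514.21 interest = $13,228.07; pay $1,862.58 → $11,365.49
Month 5: $11,365.49 +$514.21 interest = $11,879.70; pay $2,135.12 → $9,744.58
Month 6: $9,744.58 +$514.21 interest = $10,258.79; pay $2,407.66 → $7,851.13

$7,851.13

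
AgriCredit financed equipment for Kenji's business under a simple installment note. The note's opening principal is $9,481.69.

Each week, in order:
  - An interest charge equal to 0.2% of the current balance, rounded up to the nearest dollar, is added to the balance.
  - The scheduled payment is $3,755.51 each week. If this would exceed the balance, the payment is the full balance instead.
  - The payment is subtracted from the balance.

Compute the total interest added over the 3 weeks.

$36.00

# | Opening | Interest | Payment | End bal
1 | $9,481.69 | $19.00 | $3,755.51 | $5,745.18
2 | $5,745.18 | $12.00 | $3,755.51 | $2,001.67
3 | $2,001.67 | $5.00 | $2,006.67 | $0.00
Total interest: $19.00 + $12.00 + $5.00 = $36.00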